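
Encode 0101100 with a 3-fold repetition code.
Repeat each bit 3× and concatenate:
0→000  1→111  0→000  1→111  1→111  0→000  0→000
Codeword = 000111000111111000000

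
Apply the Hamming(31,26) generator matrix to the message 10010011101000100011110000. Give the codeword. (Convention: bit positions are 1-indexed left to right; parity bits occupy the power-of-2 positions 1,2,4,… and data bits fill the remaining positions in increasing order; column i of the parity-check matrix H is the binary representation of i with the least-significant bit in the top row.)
Codeword c = d · G (mod 2), d = 10010011101000100011110000:
  c[0] = d·G[:,0] = (10010011101000100011110000)·(11011010101101010101010101) mod 2 = 1+0+0+1+0+0+1+0+1+0+1+0+0+0+0+0+0+0+0+1+0+1+0+0+0+0 mod 2 = 1
  c[1] = d·G[:,1] = (10010011101000100011110000)·(10110110011011001100110011) mod 2 = 1+0+0+1+0+0+1+0+0+0+1+0+0+0+0+0+0+0+0+0+1+1+0+0+0+0 mod 2 = 0
  c[2] = d·G[:,2] = (10010011101000100011110000)·(10000000000000000000000000) mod 2 = 1+0+0+0+0+0+0+0+0+0+0+0+0+0+0+0+0+0+0+0+0+0+0+0+0+0 mod 2 = 1
  c[3] = d·G[:,3] = (10010011101000100011110000)·(01110001111000111100001111) mod 2 = 0+0+0+1+0+0+0+1+1+0+1+0+0+0+1+0+0+0+0+0+0+0+0+0+0+0 mod 2 = 1
  c[4] = d·G[:,4] = (10010011101000100011110000)·(01000000000000000000000000) mod 2 = 0+0+0+0+0+0+0+0+0+0+0+0+0+0+0+0+0+0+0+0+0+0+0+0+0+0 mod 2 = 0
  c[5] = d·G[:,5] = (10010011101000100011110000)·(00100000000000000000000000) mod 2 = 0+0+0+0+0+0+0+0+0+0+0+0+0+0+0+0+0+0+0+0+0+0+0+0+0+0 mod 2 = 0
  c[6] = d·G[:,6] = (10010011101000100011110000)·(00010000000000000000000000) mod 2 = 0+0+0+1+0+0+0+0+0+0+0+0+0+0+0+0+0+0+0+0+0+0+0+0+0+0 mod 2 = 1
  c[7] = d·G[:,7] = (10010011101000100011110000)·(00001111111000000011111111) mod 2 = 0+0+0+0+0+0+1+1+1+0+1+0+0+0+0+0+0+0+1+1+1+1+0+0+0+0 mod 2 = 0
  c[8] = d·G[:,8] = (10010011101000100011110000)·(00001000000000000000000000) mod 2 = 0+0+0+0+0+0+0+0+0+0+0+0+0+0+0+0+0+0+0+0+0+0+0+0+0+0 mod 2 = 0
  c[9] = d·G[:,9] = (10010011101000100011110000)·(00000100000000000000000000) mod 2 = 0+0+0+0+0+0+0+0+0+0+0+0+0+0+0+0+0+0+0+0+0+0+0+0+0+0 mod 2 = 0
  c[10] = d·G[:,10] = (10010011101000100011110000)·(00000010000000000000000000) mod 2 = 0+0+0+0+0+0+1+0+0+0+0+0+0+0+0+0+0+0+0+0+0+0+0+0+0+0 mod 2 = 1
  c[11] = d·G[:,11] = (10010011101000100011110000)·(00000001000000000000000000) mod 2 = 0+0+0+0+0+0+0+1+0+0+0+0+0+0+0+0+0+0+0+0+0+0+0+0+0+0 mod 2 = 1
  c[12] = d·G[:,12] = (10010011101000100011110000)·(00000000100000000000000000) mod 2 = 0+0+0+0+0+0+0+0+1+0+0+0+0+0+0+0+0+0+0+0+0+0+0+0+0+0 mod 2 = 1
  c[13] = d·G[:,13] = (10010011101000100011110000)·(00000000010000000000000000) mod 2 = 0+0+0+0+0+0+0+0+0+0+0+0+0+0+0+0+0+0+0+0+0+0+0+0+0+0 mod 2 = 0
  c[14] = d·G[:,14] = (10010011101000100011110000)·(00000000001000000000000000) mod 2 = 0+0+0+0+0+0+0+0+0+0+1+0+0+0+0+0+0+0+0+0+0+0+0+0+0+0 mod 2 = 1
  c[15] = d·G[:,15] = (10010011101000100011110000)·(00000000000111111111111111) mod 2 = 0+0+0+0+0+0+0+0+0+0+0+0+0+0+1+0+0+0+1+1+1+1+0+0+0+0 mod 2 = 1
  c[16] = d·G[:,16] = (10010011101000100011110000)·(00000000000100000000000000) mod 2 = 0+0+0+0+0+0+0+0+0+0+0+0+0+0+0+0+0+0+0+0+0+0+0+0+0+0 mod 2 = 0
  c[17] = d·G[:,17] = (10010011101000100011110000)·(00000000000010000000000000) mod 2 = 0+0+0+0+0+0+0+0+0+0+0+0+0+0+0+0+0+0+0+0+0+0+0+0+0+0 mod 2 = 0
  c[18] = d·G[:,18] = (10010011101000100011110000)·(00000000000001000000000000) mod 2 = 0+0+0+0+0+0+0+0+0+0+0+0+0+0+0+0+0+0+0+0+0+0+0+0+0+0 mod 2 = 0
  c[19] = d·G[:,19] = (10010011101000100011110000)·(00000000000000100000000000) mod 2 = 0+0+0+0+0+0+0+0+0+0+0+0+0+0+1+0+0+0+0+0+0+0+0+0+0+0 mod 2 = 1
  c[20] = d·G[:,20] = (10010011101000100011110000)·(00000000000000010000000000) mod 2 = 0+0+0+0+0+0+0+0+0+0+0+0+0+0+0+0+0+0+0+0+0+0+0+0+0+0 mod 2 = 0
  c[21] = d·G[:,21] = (10010011101000100011110000)·(00000000000000001000000000) mod 2 = 0+0+0+0+0+0+0+0+0+0+0+0+0+0+0+0+0+0+0+0+0+0+0+0+0+0 mod 2 = 0
  c[22] = d·G[:,22] = (10010011101000100011110000)·(00000000000000000100000000) mod 2 = 0+0+0+0+0+0+0+0+0+0+0+0+0+0+0+0+0+0+0+0+0+0+0+0+0+0 mod 2 = 0
  c[23] = d·G[:,23] = (10010011101000100011110000)·(00000000000000000010000000) mod 2 = 0+0+0+0+0+0+0+0+0+0+0+0+0+0+0+0+0+0+1+0+0+0+0+0+0+0 mod 2 = 1
  c[24] = d·G[:,24] = (10010011101000100011110000)·(00000000000000000001000000) mod 2 = 0+0+0+0+0+0+0+0+0+0+0+0+0+0+0+0+0+0+0+1+0+0+0+0+0+0 mod 2 = 1
  c[25] = d·G[:,25] = (10010011101000100011110000)·(00000000000000000000100000) mod 2 = 0+0+0+0+0+0+0+0+0+0+0+0+0+0+0+0+0+0+0+0+1+0+0+0+0+0 mod 2 = 1
  c[26] = d·G[:,26] = (10010011101000100011110000)·(00000000000000000000010000) mod 2 = 0+0+0+0+0+0+0+0+0+0+0+0+0+0+0+0+0+0+0+0+0+1+0+0+0+0 mod 2 = 1
  c[27] = d·G[:,27] = (10010011101000100011110000)·(00000000000000000000001000) mod 2 = 0+0+0+0+0+0+0+0+0+0+0+0+0+0+0+0+0+0+0+0+0+0+0+0+0+0 mod 2 = 0
  c[28] = d·G[:,28] = (10010011101000100011110000)·(00000000000000000000000100) mod 2 = 0+0+0+0+0+0+0+0+0+0+0+0+0+0+0+0+0+0+0+0+0+0+0+0+0+0 mod 2 = 0
  c[29] = d·G[:,29] = (10010011101000100011110000)·(00000000000000000000000010) mod 2 = 0+0+0+0+0+0+0+0+0+0+0+0+0+0+0+0+0+0+0+0+0+0+0+0+0+0 mod 2 = 0
  c[30] = d·G[:,30] = (10010011101000100011110000)·(00000000000000000000000001) mod 2 = 0+0+0+0+0+0+0+0+0+0+0+0+0+0+0+0+0+0+0+0+0+0+0+0+0+0 mod 2 = 0
Codeword = 1011001000111011000100011110000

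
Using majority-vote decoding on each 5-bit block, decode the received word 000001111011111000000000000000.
Split into 5-bit blocks and majority-vote each:
  block 1 = 00000: 0 ones, 5 zeros → 0
  block 2 = 11110: 4 ones, 1 zeros → 1
  block 3 = 11111: 5 ones, 0 zeros → 1
  block 4 = 00000: 0 ones, 5 zeros → 0
  block 5 = 00000: 0 ones, 5 zeros → 0
  block 6 = 00000: 0 ones, 5 zeros → 0
Decoded = 011000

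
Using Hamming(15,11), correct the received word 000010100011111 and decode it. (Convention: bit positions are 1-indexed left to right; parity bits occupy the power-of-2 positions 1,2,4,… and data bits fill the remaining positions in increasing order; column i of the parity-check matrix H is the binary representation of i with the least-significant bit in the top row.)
Syndrome s = H · r^T (mod 2), r = 000010100011111:
  s[0] = (101010101010101)·(000010100011111) mod 2 = 0+0+0+0+1+0+1+0+0+0+1+0+1+0+1 mod 2 = 1
  s[1] = (011001100110011)·(000010100011111) mod 2 = 0+0+0+0+0+0+1+0+0+0+1+0+0+1+1 mod 2 = 0
  s[2] = (000111100001111)·(000010100011111) mod 2 = 0+0+0+0+1+0+1+0+0+0+0+1+1+1+1 mod 2 = 0
  s[3] = (000000011111111)·(000010100011111) mod 2 = 0+0+0+0+0+0+0+0+0+0+1+1+1+1+1 mod 2 = 1
Syndrome = 1001
Column 9 of H equals this syndrome → error at bit 9 (1-indexed).
Flip bit 9: 000010100011111 → 000010101011111
Extract data bits at positions {3,5,6,7,9,10,11,12,13,14,15}: 01011011111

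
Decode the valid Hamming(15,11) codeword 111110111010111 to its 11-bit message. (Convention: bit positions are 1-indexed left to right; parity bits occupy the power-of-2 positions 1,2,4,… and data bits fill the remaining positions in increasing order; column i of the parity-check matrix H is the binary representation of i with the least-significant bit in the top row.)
Parity bits occupy power-of-2 positions; data bits are at positions {3,5,6,7,9,10,11,12,13,14,15} (1-indexed).
Extract: c[3]=1 c[5]=1 c[6]=0 c[7]=1 c[9]=1 c[10]=0 c[11]=1 c[12]=0 c[13]=1 c[14]=1 c[15]=1
Data = 11011010111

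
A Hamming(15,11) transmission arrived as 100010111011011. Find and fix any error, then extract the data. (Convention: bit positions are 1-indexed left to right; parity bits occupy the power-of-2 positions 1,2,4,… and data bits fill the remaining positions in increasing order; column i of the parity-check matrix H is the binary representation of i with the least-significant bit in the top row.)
Syndrome s = H · r^T (mod 2), r = 100010111011011:
  s[0] = (101010101010101)·(100010111011011) mod 2 = 1+0+0+0+1+0+1+0+1+0+1+0+0+0+1 mod 2 = 0
  s[1] = (011001100110011)·(100010111011011) mod 2 = 0+0+0+0+0+0+1+0+0+0+1+0+0+1+1 mod 2 = 0
  s[2] = (000111100001111)·(100010111011011) mod 2 = 0+0+0+0+1+0+1+0+0+0+0+1+0+1+1 mod 2 = 1
  s[3] = (000000011111111)·(100010111011011) mod 2 = 0+0+0+0+0+0+0+1+1+0+1+1+0+1+1 mod 2 = 0
Syndrome = 0010
Column 4 of H equals this syndrome → error at bit 4 (1-indexed).
Flip bit 4: 100010111011011 → 100110111011011
Extract data bits at positions {3,5,6,7,9,10,11,12,13,14,15}: 01011011011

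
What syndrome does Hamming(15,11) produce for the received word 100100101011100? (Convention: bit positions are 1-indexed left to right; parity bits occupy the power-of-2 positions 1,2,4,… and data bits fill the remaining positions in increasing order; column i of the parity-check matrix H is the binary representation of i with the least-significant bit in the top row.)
Syndrome s = H · r^T (mod 2), r = 100100101011100:
  s[0] = (101010101010101)·(100100101011100) mod 2 = 1+0+0+0+0+0+1+0+1+0+1+0+1+0+0 mod 2 = 1
  s[1] = (011001100110011)·(100100101011100) mod 2 = 0+0+0+0+0+0+1+0+0+0+1+0+0+0+0 mod 2 = 0
  s[2] = (000111100001111)·(100100101011100) mod 2 = 0+0+0+1+0+0+1+0+0+0+0+1+1+0+0 mod 2 = 0
  s[3] = (000000011111111)·(100100101011100) mod 2 = 0+0+0+0+0+0+0+0+1+0+1+1+1+0+0 mod 2 = 0
Syndrome = 1000
Non-zero syndrome: error at position 1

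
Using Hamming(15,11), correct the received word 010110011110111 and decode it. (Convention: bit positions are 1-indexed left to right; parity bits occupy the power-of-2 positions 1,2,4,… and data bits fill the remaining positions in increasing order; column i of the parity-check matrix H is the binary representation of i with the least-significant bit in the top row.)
Syndrome s = H · r^T (mod 2), r = 010110011110111:
  s[0] = (101010101010101)·(010110011110111) mod 2 = 0+0+0+0+1+0+0+0+1+0+1+0+1+0+1 mod 2 = 1
  s[1] = (011001100110011)·(010110011110111) mod 2 = 0+1+0+0+0+0+0+0+0+1+1+0+0+1+1 mod 2 = 1
  s[2] = (000111100001111)·(010110011110111) mod 2 = 0+0+0+1+1+0+0+0+0+0+0+0+1+1+1 mod 2 = 1
  s[3] = (000000011111111)·(010110011110111) mod 2 = 0+0+0+0+0+0+0+1+1+1+1+0+1+1+1 mod 2 = 1
Syndrome = 1111
Column 15 of H equals this syndrome → error at bit 15 (1-indexed).
Flip bit 15: 010110011110111 → 010110011110110
Extract data bits at positions {3,5,6,7,9,10,11,12,13,14,15}: 01001110110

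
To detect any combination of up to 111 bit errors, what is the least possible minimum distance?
Detecting e errors requires d_min ≥ e + 1 = 111 + 1 = 112.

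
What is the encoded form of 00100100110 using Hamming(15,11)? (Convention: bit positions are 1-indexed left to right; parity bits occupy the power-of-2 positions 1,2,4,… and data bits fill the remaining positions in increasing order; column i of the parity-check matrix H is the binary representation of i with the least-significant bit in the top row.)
Codeword c = d · G (mod 2), d = 00100100110:
  c[0] = d·G[:,0] = (00100100110)·(11011010101) mod 2 = 0+0+0+0+0+0+0+0+1+0+0 mod 2 = 1
  c[1] = d·G[:,1] = (00100100110)·(10110110011) mod 2 = 0+0+1+0+0+1+0+0+0+1+0 mod 2 = 1
  c[2] = d·G[:,2] = (00100100110)·(10000000000) mod 2 = 0+0+0+0+0+0+0+0+0+0+0 mod 2 = 0
  c[3] = d·G[:,3] = (00100100110)·(01110001111) mod 2 = 0+0+1+0+0+0+0+0+1+1+0 mod 2 = 1
  c[4] = d·G[:,4] = (00100100110)·(01000000000) mod 2 = 0+0+0+0+0+0+0+0+0+0+0 mod 2 = 0
  c[5] = d·G[:,5] = (00100100110)·(00100000000) mod 2 = 0+0+1+0+0+0+0+0+0+0+0 mod 2 = 1
  c[6] = d·G[:,6] = (00100100110)·(00010000000) mod 2 = 0+0+0+0+0+0+0+0+0+0+0 mod 2 = 0
  c[7] = d·G[:,7] = (00100100110)·(00001111111) mod 2 = 0+0+0+0+0+1+0+0+1+1+0 mod 2 = 1
  c[8] = d·G[:,8] = (00100100110)·(00001000000) mod 2 = 0+0+0+0+0+0+0+0+0+0+0 mod 2 = 0
  c[9] = d·G[:,9] = (00100100110)·(00000100000) mod 2 = 0+0+0+0+0+1+0+0+0+0+0 mod 2 = 1
  c[10] = d·G[:,10] = (00100100110)·(00000010000) mod 2 = 0+0+0+0+0+0+0+0+0+0+0 mod 2 = 0
  c[11] = d·G[:,11] = (00100100110)·(00000001000) mod 2 = 0+0+0+0+0+0+0+0+0+0+0 mod 2 = 0
  c[12] = d·G[:,12] = (00100100110)·(00000000100) mod 2 = 0+0+0+0+0+0+0+0+1+0+0 mod 2 = 1
  c[13] = d·G[:,13] = (00100100110)·(00000000010) mod 2 = 0+0+0+0+0+0+0+0+0+1+0 mod 2 = 1
  c[14] = d·G[:,14] = (00100100110)·(00000000001) mod 2 = 0+0+0+0+0+0+0+0+0+0+0 mod 2 = 0
Codeword = 110101010100110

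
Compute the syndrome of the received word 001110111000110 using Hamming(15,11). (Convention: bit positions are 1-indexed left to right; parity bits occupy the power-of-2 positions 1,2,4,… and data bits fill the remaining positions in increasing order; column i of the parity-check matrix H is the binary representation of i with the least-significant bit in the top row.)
Syndrome s = H · r^T (mod 2), r = 001110111000110:
  s[0] = (101010101010101)·(001110111000110) mod 2 = 0+0+1+0+1+0+1+0+1+0+0+0+1+0+0 mod 2 = 1
  s[1] = (011001100110011)·(001110111000110) mod 2 = 0+0+1+0+0+0+1+0+0+0+0+0+0+1+0 mod 2 = 1
  s[2] = (000111100001111)·(001110111000110) mod 2 = 0+0+0+1+1+0+1+0+0+0+0+0+1+1+0 mod 2 = 1
  s[3] = (000000011111111)·(001110111000110) mod 2 = 0+0+0+0+0+0+0+1+1+0+0+0+1+1+0 mod 2 = 0
Syndrome = 1110
Non-zero syndrome: error at position 7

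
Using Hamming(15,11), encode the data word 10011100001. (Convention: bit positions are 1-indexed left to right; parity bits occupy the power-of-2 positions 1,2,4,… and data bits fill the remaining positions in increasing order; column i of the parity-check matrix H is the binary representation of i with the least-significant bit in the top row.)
Codeword c = d · G (mod 2), d = 10011100001:
  c[0] = d·G[:,0] = (10011100001)·(11011010101) mod 2 = 1+0+0+1+1+0+0+0+0+0+1 mod 2 = 0
  c[1] = d·G[:,1] = (10011100001)·(10110110011) mod 2 = 1+0+0+1+0+1+0+0+0+0+1 mod 2 = 0
  c[2] = d·G[:,2] = (10011100001)·(10000000000) mod 2 = 1+0+0+0+0+0+0+0+0+0+0 mod 2 = 1
  c[3] = d·G[:,3] = (10011100001)·(01110001111) mod 2 = 0+0+0+1+0+0+0+0+0+0+1 mod 2 = 0
  c[4] = d·G[:,4] = (10011100001)·(01000000000) mod 2 = 0+0+0+0+0+0+0+0+0+0+0 mod 2 = 0
  c[5] = d·G[:,5] = (10011100001)·(00100000000) mod 2 = 0+0+0+0+0+0+0+0+0+0+0 mod 2 = 0
  c[6] = d·G[:,6] = (10011100001)·(00010000000) mod 2 = 0+0+0+1+0+0+0+0+0+0+0 mod 2 = 1
  c[7] = d·G[:,7] = (10011100001)·(00001111111) mod 2 = 0+0+0+0+1+1+0+0+0+0+1 mod 2 = 1
  c[8] = d·G[:,8] = (10011100001)·(00001000000) mod 2 = 0+0+0+0+1+0+0+0+0+0+0 mod 2 = 1
  c[9] = d·G[:,9] = (10011100001)·(00000100000) mod 2 = 0+0+0+0+0+1+0+0+0+0+0 mod 2 = 1
  c[10] = d·G[:,10] = (10011100001)·(00000010000) mod 2 = 0+0+0+0+0+0+0+0+0+0+0 mod 2 = 0
  c[11] = d·G[:,11] = (10011100001)·(00000001000) mod 2 = 0+0+0+0+0+0+0+0+0+0+0 mod 2 = 0
  c[12] = d·G[:,12] = (10011100001)·(00000000100) mod 2 = 0+0+0+0+0+0+0+0+0+0+0 mod 2 = 0
  c[13] = d·G[:,13] = (10011100001)·(00000000010) mod 2 = 0+0+0+0+0+0+0+0+0+0+0 mod 2 = 0
  c[14] = d·G[:,14] = (10011100001)·(00000000001) mod 2 = 0+0+0+0+0+0+0+0+0+0+1 mod 2 = 1
Codeword = 001000111100001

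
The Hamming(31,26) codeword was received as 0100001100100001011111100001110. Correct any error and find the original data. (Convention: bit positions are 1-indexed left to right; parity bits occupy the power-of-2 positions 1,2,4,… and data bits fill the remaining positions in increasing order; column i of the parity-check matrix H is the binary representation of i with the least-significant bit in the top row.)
Syndrome s = H · r^T (mod 2), r = 0100001100100001011111100001110:
  s[0] = (1010101010101010101010101010101)·(0100001100100001011111100001110) mod 2 = 0+0+0+0+0+0+1+0+0+0+1+0+0+0+0+0+0+0+1+0+1+0+1+0+0+0+0+0+1+0+0 mod 2 = 0
  s[1] = (0110011001100110011001100110011)·(0100001100100001011111100001110) mod 2 = 0+1+0+0+0+0+1+0+0+0+1+0+0+0+0+0+0+1+1+0+0+1+1+0+0+0+0+0+0+1+0 mod 2 = 0
  s[2] = (0001111000011110000111100001111)·(0100001100100001011111100001110) mod 2 = 0+0+0+0+0+0+1+0+0+0+0+0+0+0+0+0+0+0+0+1+1+1+1+0+0+0+0+1+1+1+0 mod 2 = 0
  s[3] = (0000000111111110000000011111111)·(0100001100100001011111100001110) mod 2 = 0+0+0+0+0+0+0+1+0+0+1+0+0+0+0+0+0+0+0+0+0+0+0+0+0+0+0+1+1+1+0 mod 2 = 1
  s[4] = (0000000000000001111111111111111)·(0100001100100001011111100001110) mod 2 = 0+0+0+0+0+0+0+0+0+0+0+0+0+0+0+1+0+1+1+1+1+1+1+0+0+0+0+1+1+1+0 mod 2 = 0
Syndrome = 00010
Column 8 of H equals this syndrome → error at bit 8 (1-indexed).
Flip bit 8: 0100001100100001011111100001110 → 0100001000100001011111100001110
Extract data bits at positions {3,5,6,7,9,10,11,12,13,14,15,17,18,19,20,21,22,23,24,25,26,27,28,29,30,31}: 00010010000011111100001110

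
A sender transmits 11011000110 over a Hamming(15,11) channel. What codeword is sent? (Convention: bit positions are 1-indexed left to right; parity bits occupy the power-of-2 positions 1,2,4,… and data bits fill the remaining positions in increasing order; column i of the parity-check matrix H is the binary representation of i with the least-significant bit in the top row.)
Codeword c = d · G (mod 2), d = 11011000110:
  c[0] = d·G[:,0] = (11011000110)·(11011010101) mod 2 = 1+1+0+1+1+0+0+0+1+0+0 mod 2 = 1
  c[1] = d·G[:,1] = (11011000110)·(10110110011) mod 2 = 1+0+0+1+0+0+0+0+0+1+0 mod 2 = 1
  c[2] = d·G[:,2] = (11011000110)·(10000000000) mod 2 = 1+0+0+0+0+0+0+0+0+0+0 mod 2 = 1
  c[3] = d·G[:,3] = (11011000110)·(01110001111) mod 2 = 0+1+0+1+0+0+0+0+1+1+0 mod 2 = 0
  c[4] = d·G[:,4] = (11011000110)·(01000000000) mod 2 = 0+1+0+0+0+0+0+0+0+0+0 mod 2 = 1
  c[5] = d·G[:,5] = (11011000110)·(00100000000) mod 2 = 0+0+0+0+0+0+0+0+0+0+0 mod 2 = 0
  c[6] = d·G[:,6] = (11011000110)·(00010000000) mod 2 = 0+0+0+1+0+0+0+0+0+0+0 mod 2 = 1
  c[7] = d·G[:,7] = (11011000110)·(00001111111) mod 2 = 0+0+0+0+1+0+0+0+1+1+0 mod 2 = 1
  c[8] = d·G[:,8] = (11011000110)·(00001000000) mod 2 = 0+0+0+0+1+0+0+0+0+0+0 mod 2 = 1
  c[9] = d·G[:,9] = (11011000110)·(00000100000) mod 2 = 0+0+0+0+0+0+0+0+0+0+0 mod 2 = 0
  c[10] = d·G[:,10] = (11011000110)·(00000010000) mod 2 = 0+0+0+0+0+0+0+0+0+0+0 mod 2 = 0
  c[11] = d·G[:,11] = (11011000110)·(00000001000) mod 2 = 0+0+0+0+0+0+0+0+0+0+0 mod 2 = 0
  c[12] = d·G[:,12] = (11011000110)·(00000000100) mod 2 = 0+0+0+0+0+0+0+0+1+0+0 mod 2 = 1
  c[13] = d·G[:,13] = (11011000110)·(00000000010) mod 2 = 0+0+0+0+0+0+0+0+0+1+0 mod 2 = 1
  c[14] = d·G[:,14] = (11011000110)·(00000000001) mod 2 = 0+0+0+0+0+0+0+0+0+0+0 mod 2 = 0
Codeword = 111010111000110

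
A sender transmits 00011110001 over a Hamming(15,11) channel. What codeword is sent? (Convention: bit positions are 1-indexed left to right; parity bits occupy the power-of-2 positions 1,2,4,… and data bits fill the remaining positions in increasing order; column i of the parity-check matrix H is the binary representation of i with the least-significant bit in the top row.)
Codeword c = d · G (mod 2), d = 00011110001:
  c[0] = d·G[:,0] = (00011110001)·(11011010101) mod 2 = 0+0+0+1+1+0+1+0+0+0+1 mod 2 = 0
  c[1] = d·G[:,1] = (00011110001)·(10110110011) mod 2 = 0+0+0+1+0+1+1+0+0+0+1 mod 2 = 0
  c[2] = d·G[:,2] = (00011110001)·(10000000000) mod 2 = 0+0+0+0+0+0+0+0+0+0+0 mod 2 = 0
  c[3] = d·G[:,3] = (00011110001)·(01110001111) mod 2 = 0+0+0+1+0+0+0+0+0+0+1 mod 2 = 0
  c[4] = d·G[:,4] = (00011110001)·(01000000000) mod 2 = 0+0+0+0+0+0+0+0+0+0+0 mod 2 = 0
  c[5] = d·G[:,5] = (00011110001)·(00100000000) mod 2 = 0+0+0+0+0+0+0+0+0+0+0 mod 2 = 0
  c[6] = d·G[:,6] = (00011110001)·(00010000000) mod 2 = 0+0+0+1+0+0+0+0+0+0+0 mod 2 = 1
  c[7] = d·G[:,7] = (00011110001)·(00001111111) mod 2 = 0+0+0+0+1+1+1+0+0+0+1 mod 2 = 0
  c[8] = d·G[:,8] = (00011110001)·(00001000000) mod 2 = 0+0+0+0+1+0+0+0+0+0+0 mod 2 = 1
  c[9] = d·G[:,9] = (00011110001)·(00000100000) mod 2 = 0+0+0+0+0+1+0+0+0+0+0 mod 2 = 1
  c[10] = d·G[:,10] = (00011110001)·(00000010000) mod 2 = 0+0+0+0+0+0+1+0+0+0+0 mod 2 = 1
  c[11] = d·G[:,11] = (00011110001)·(00000001000) mod 2 = 0+0+0+0+0+0+0+0+0+0+0 mod 2 = 0
  c[12] = d·G[:,12] = (00011110001)·(00000000100) mod 2 = 0+0+0+0+0+0+0+0+0+0+0 mod 2 = 0
  c[13] = d·G[:,13] = (00011110001)·(00000000010) mod 2 = 0+0+0+0+0+0+0+0+0+0+0 mod 2 = 0
  c[14] = d·G[:,14] = (00011110001)·(00000000001) mod 2 = 0+0+0+0+0+0+0+0+0+0+1 mod 2 = 1
Codeword = 000000101110001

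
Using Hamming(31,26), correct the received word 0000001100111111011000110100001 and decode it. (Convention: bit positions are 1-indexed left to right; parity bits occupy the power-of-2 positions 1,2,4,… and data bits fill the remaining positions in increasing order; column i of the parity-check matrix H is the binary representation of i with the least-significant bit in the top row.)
Syndrome s = H · r^T (mod 2), r = 0000001100111111011000110100001:
  s[0] = (1010101010101010101010101010101)·(0000001100111111011000110100001) mod 2 = 0+0+0+0+0+0+1+0+0+0+1+0+1+0+1+0+0+0+1+0+0+0+1+0+0+0+0+0+0+0+1 mod 2 = 1
  s[1] = (0110011001100110011001100110011)·(0000001100111111011000110100001) mod 2 = 0+0+0+0+0+0+1+0+0+0+1+0+0+1+1+0+0+1+1+0+0+0+1+0+0+1+0+0+0+0+1 mod 2 = 1
  s[2] = (0001111000011110000111100001111)·(0000001100111111011000110100001) mod 2 = 0+0+0+0+0+0+1+0+0+0+0+1+1+1+1+0+0+0+0+0+0+0+1+0+0+0+0+0+0+0+1 mod 2 = 1
  s[3] = (0000000111111110000000011111111)·(0000001100111111011000110100001) mod 2 = 0+0+0+0+0+0+0+1+0+0+1+1+1+1+1+0+0+0+0+0+0+0+0+1+0+1+0+0+0+0+1 mod 2 = 1
  s[4] = (0000000000000001111111111111111)·(0000001100111111011000110100001) mod 2 = 0+0+0+0+0+0+0+0+0+0+0+0+0+0+0+1+0+1+1+0+0+0+1+1+0+1+0+0+0+0+1 mod 2 = 1
Syndrome = 11111
Column 31 of H equals this syndrome → error at bit 31 (1-indexed).
Flip bit 31: 0000001100111111011000110100001 → 0000001100111111011000110100000
Extract data bits at positions {3,5,6,7,9,10,11,12,13,14,15,17,18,19,20,21,22,23,24,25,26,27,28,29,30,31}: 00010011111011000110100000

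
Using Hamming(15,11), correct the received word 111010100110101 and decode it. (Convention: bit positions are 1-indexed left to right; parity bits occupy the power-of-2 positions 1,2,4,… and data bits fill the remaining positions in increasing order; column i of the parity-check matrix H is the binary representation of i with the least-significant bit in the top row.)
Syndrome s = H · r^T (mod 2), r = 111010100110101:
  s[0] = (101010101010101)·(111010100110101) mod 2 = 1+0+1+0+1+0+1+0+0+0+1+0+1+0+1 mod 2 = 1
  s[1] = (011001100110011)·(111010100110101) mod 2 = 0+1+1+0+0+0+1+0+0+1+1+0+0+0+1 mod 2 = 0
  s[2] = (000111100001111)·(111010100110101) mod 2 = 0+0+0+0+1+0+1+0+0+0+0+0+1+0+1 mod 2 = 0
  s[3] = (000000011111111)·(111010100110101) mod 2 = 0+0+0+0+0+0+0+0+0+1+1+0+1+0+1 mod 2 = 0
Syndrome = 1000
Column 1 of H equals this syndrome → error at bit 1 (1-indexed).
Flip bit 1: 111010100110101 → 011010100110101
Extract data bits at positions {3,5,6,7,9,10,11,12,13,14,15}: 11010110101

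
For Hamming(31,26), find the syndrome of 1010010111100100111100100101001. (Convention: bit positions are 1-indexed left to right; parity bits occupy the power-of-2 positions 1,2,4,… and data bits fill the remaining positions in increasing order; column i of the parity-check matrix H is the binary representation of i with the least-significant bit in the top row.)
Syndrome s = H · r^T (mod 2), r = 1010010111100100111100100101001:
  s[0] = (1010101010101010101010101010101)·(1010010111100100111100100101001) mod 2 = 1+0+1+0+0+0+0+0+1+0+1+0+0+0+0+0+1+0+1+0+0+0+1+0+0+0+0+0+0+0+1 mod 2 = 0
  s[1] = (0110011001100110011001100110011)·(1010010111100100111100100101001) mod 2 = 0+0+1+0+0+1+0+0+0+1+1+0+0+1+0+0+0+1+1+0+0+0+1+0+0+1+0+0+0+0+1 mod 2 = 0
  s[2] = (0001111000011110000111100001111)·(1010010111100100111100100101001) mod 2 = 0+0+0+0+0+1+0+0+0+0+0+0+0+1+0+0+0+0+0+1+0+0+1+0+0+0+0+1+0+0+1 mod 2 = 0
  s[3] = (0000000111111110000000011111111)·(1010010111100100111100100101001) mod 2 = 0+0+0+0+0+0+0+1+1+1+1+0+0+1+0+0+0+0+0+0+0+0+0+0+0+1+0+1+0+0+1 mod 2 = 0
  s[4] = (0000000000000001111111111111111)·(1010010111100100111100100101001) mod 2 = 0+0+0+0+0+0+0+0+0+0+0+0+0+0+0+0+1+1+1+1+0+0+1+0+0+1+0+1+0+0+1 mod 2 = 0
Syndrome = 00000
s = 0: no error detected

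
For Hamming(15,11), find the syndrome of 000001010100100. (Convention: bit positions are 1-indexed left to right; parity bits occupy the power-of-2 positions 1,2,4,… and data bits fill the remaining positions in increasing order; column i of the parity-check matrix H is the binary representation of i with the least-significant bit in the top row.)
Syndrome s = H · r^T (mod 2), r = 000001010100100:
  s[0] = (101010101010101)·(000001010100100) mod 2 = 0+0+0+0+0+0+0+0+0+0+0+0+1+0+0 mod 2 = 1
  s[1] = (011001100110011)·(000001010100100) mod 2 = 0+0+0+0+0+1+0+0+0+1+0+0+0+0+0 mod 2 = 0
  s[2] = (000111100001111)·(000001010100100) mod 2 = 0+0+0+0+0+1+0+0+0+0+0+0+1+0+0 mod 2 = 0
  s[3] = (000000011111111)·(000001010100100) mod 2 = 0+0+0+0+0+0+0+1+0+1+0+0+1+0+0 mod 2 = 1
Syndrome = 1001
Non-zero syndrome: error at position 9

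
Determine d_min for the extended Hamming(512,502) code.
d_min = 4 (adding an overall parity bit to Hamming(511,502) raises d_min from 3 to 4).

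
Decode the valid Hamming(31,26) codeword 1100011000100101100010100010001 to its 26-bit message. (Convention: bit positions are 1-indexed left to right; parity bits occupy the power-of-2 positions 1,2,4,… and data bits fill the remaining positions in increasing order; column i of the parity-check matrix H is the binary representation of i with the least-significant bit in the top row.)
Parity bits occupy power-of-2 positions; data bits are at positions {3,5,6,7,9,10,11,12,13,14,15,17,18,19,20,21,22,23,24,25,26,27,28,29,30,31} (1-indexed).
Extract: c[3]=0 c[5]=0 c[6]=1 c[7]=1 c[9]=0 c[10]=0 c[11]=1 c[12]=0 c[13]=0 c[14]=1 c[15]=0 c[17]=1 c[18]=0 c[19]=0 c[20]=0 c[21]=1 c[22]=0 c[23]=1 c[24]=0 c[25]=0 c[26]=0 c[27]=1 c[28]=0 c[29]=0 c[30]=0 c[31]=1
Data = 00110010010100010100010001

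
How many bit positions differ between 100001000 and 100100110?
XOR = 000101110, count of 1s = 4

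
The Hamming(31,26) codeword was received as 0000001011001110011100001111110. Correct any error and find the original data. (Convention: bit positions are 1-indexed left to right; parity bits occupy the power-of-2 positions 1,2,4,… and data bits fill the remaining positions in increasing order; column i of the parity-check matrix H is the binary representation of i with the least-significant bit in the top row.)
Syndrome s = H · r^T (mod 2), r = 0000001011001110011100001111110:
  s[0] = (1010101010101010101010101010101)·(0000001011001110011100001111110) mod 2 = 0+0+0+0+0+0+1+0+1+0+0+0+1+0+1+0+0+0+1+0+0+0+0+0+1+0+1+0+1+0+0 mod 2 = 0
  s[1] = (0110011001100110011001100110011)·(0000001011001110011100001111110) mod 2 = 0+0+0+0+0+0+1+0+0+1+0+0+0+1+1+0+0+1+1+0+0+0+0+0+0+1+1+0+0+1+0 mod 2 = 1
  s[2] = (0001111000011110000111100001111)·(0000001011001110011100001111110) mod 2 = 0+0+0+0+0+0+1+0+0+0+0+0+1+1+1+0+0+0+0+1+0+0+0+0+0+0+0+1+1+1+0 mod 2 = 0
  s[3] = (0000000111111110000000011111111)·(0000001011001110011100001111110) mod 2 = 0+0+0+0+0+0+0+0+1+1+0+0+1+1+1+0+0+0+0+0+0+0+0+0+1+1+1+1+1+1+0 mod 2 = 1
  s[4] = (0000000000000001111111111111111)·(0000001011001110011100001111110) mod 2 = 0+0+0+0+0+0+0+0+0+0+0+0+0+0+0+0+0+1+1+1+0+0+0+0+1+1+1+1+1+1+0 mod 2 = 1
Syndrome = 01011
Column 26 of H equals this syndrome → error at bit 26 (1-indexed).
Flip bit 26: 0000001011001110011100001111110 → 0000001011001110011100001011110
Extract data bits at positions {3,5,6,7,9,10,11,12,13,14,15,17,18,19,20,21,22,23,24,25,26,27,28,29,30,31}: 00011100111011100001011110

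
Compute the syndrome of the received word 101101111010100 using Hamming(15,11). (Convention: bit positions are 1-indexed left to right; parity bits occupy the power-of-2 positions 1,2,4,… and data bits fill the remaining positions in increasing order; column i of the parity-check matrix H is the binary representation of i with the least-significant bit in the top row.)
Syndrome s = H · r^T (mod 2), r = 101101111010100:
  s[0] = (101010101010101)·(101101111010100) mod 2 = 1+0+1+0+0+0+1+0+1+0+1+0+1+0+0 mod 2 = 0
  s[1] = (011001100110011)·(101101111010100) mod 2 = 0+0+1+0+0+1+1+0+0+0+1+0+0+0+0 mod 2 = 0
  s[2] = (000111100001111)·(101101111010100) mod 2 = 0+0+0+1+0+1+1+0+0+0+0+0+1+0+0 mod 2 = 0
  s[3] = (000000011111111)·(101101111010100) mod 2 = 0+0+0+0+0+0+0+1+1+0+1+0+1+0+0 mod 2 = 0
Syndrome = 0000
s = 0: no error detected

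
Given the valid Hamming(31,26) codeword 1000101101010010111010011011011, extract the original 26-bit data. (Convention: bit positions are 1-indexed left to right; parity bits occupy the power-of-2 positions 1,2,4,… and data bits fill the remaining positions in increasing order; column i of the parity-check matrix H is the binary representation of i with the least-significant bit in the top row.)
Parity bits occupy power-of-2 positions; data bits are at positions {3,5,6,7,9,10,11,12,13,14,15,17,18,19,20,21,22,23,24,25,26,27,28,29,30,31} (1-indexed).
Extract: c[3]=0 c[5]=1 c[6]=0 c[7]=1 c[9]=0 c[10]=1 c[11]=0 c[12]=1 c[13]=0 c[14]=0 c[15]=1 c[17]=1 c[18]=1 c[19]=1 c[20]=0 c[21]=1 c[22]=0 c[23]=0 c[24]=1 c[25]=1 c[26]=0 c[27]=1 c[28]=1 c[29]=0 c[30]=1 c[31]=1
Data = 01010101001111010011011011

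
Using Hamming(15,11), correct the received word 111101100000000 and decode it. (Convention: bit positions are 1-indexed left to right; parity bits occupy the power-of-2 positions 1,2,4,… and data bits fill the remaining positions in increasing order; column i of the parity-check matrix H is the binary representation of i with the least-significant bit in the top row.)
Syndrome s = H · r^T (mod 2), r = 111101100000000:
  s[0] = (101010101010101)·(111101100000000) mod 2 = 1+0+1+0+0+0+1+0+0+0+0+0+0+0+0 mod 2 = 1
  s[1] = (011001100110011)·(111101100000000) mod 2 = 0+1+1+0+0+1+1+0+0+0+0+0+0+0+0 mod 2 = 0
  s[2] = (000111100001111)·(111101100000000) mod 2 = 0+0+0+1+0+1+1+0+0+0+0+0+0+0+0 mod 2 = 1
  s[3] = (000000011111111)·(111101100000000) mod 2 = 0+0+0+0+0+0+0+0+0+0+0+0+0+0+0 mod 2 = 0
Syndrome = 1010
Column 5 of H equals this syndrome → error at bit 5 (1-indexed).
Flip bit 5: 111101100000000 → 111111100000000
Extract data bits at positions {3,5,6,7,9,10,11,12,13,14,15}: 11110000000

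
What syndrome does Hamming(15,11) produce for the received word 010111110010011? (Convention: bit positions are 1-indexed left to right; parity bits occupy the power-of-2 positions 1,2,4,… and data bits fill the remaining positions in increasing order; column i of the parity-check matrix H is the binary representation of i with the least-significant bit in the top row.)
Syndrome s = H · r^T (mod 2), r = 010111110010011:
  s[0] = (101010101010101)·(010111110010011) mod 2 = 0+0+0+0+1+0+1+0+0+0+1+0+0+0+1 mod 2 = 0
  s[1] = (011001100110011)·(010111110010011) mod 2 = 0+1+0+0+0+1+1+0+0+0+1+0+0+1+1 mod 2 = 0
  s[2] = (000111100001111)·(010111110010011) mod 2 = 0+0+0+1+1+1+1+0+0+0+0+0+0+1+1 mod 2 = 0
  s[3] = (000000011111111)·(010111110010011) mod 2 = 0+0+0+0+0+0+0+1+0+0+1+0+0+1+1 mod 2 = 0
Syndrome = 0000
s = 0: no error detected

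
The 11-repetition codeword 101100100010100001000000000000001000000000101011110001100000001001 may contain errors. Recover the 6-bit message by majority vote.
Split into 11-bit blocks and majority-vote each:
  block 1 = 10110010001: 5 ones, 6 zeros → 0
  block 2 = 01000010000: 2 ones, 9 zeros → 0
  block 3 = 00000000001: 1 ones, 10 zeros → 0
  block 4 = 00000000010: 1 ones, 10 zeros → 0
  block 5 = 10111100011: 7 ones, 4 zeros → 1
  block 6 = 00000001001: 2 ones, 9 zeros → 0
Decoded = 000010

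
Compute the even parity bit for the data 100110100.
Sum of data bits: 1+0+0+1+1+0+1+0+0 = 4.
4 mod 2 = 0, so parity bit = 0.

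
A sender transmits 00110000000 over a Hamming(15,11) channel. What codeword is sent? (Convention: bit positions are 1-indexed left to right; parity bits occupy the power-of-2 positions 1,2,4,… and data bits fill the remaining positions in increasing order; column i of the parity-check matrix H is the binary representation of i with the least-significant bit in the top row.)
Codeword c = d · G (mod 2), d = 00110000000:
  c[0] = d·G[:,0] = (00110000000)·(11011010101) mod 2 = 0+0+0+1+0+0+0+0+0+0+0 mod 2 = 1
  c[1] = d·G[:,1] = (00110000000)·(10110110011) mod 2 = 0+0+1+1+0+0+0+0+0+0+0 mod 2 = 0
  c[2] = d·G[:,2] = (00110000000)·(10000000000) mod 2 = 0+0+0+0+0+0+0+0+0+0+0 mod 2 = 0
  c[3] = d·G[:,3] = (00110000000)·(01110001111) mod 2 = 0+0+1+1+0+0+0+0+0+0+0 mod 2 = 0
  c[4] = d·G[:,4] = (00110000000)·(01000000000) mod 2 = 0+0+0+0+0+0+0+0+0+0+0 mod 2 = 0
  c[5] = d·G[:,5] = (00110000000)·(00100000000) mod 2 = 0+0+1+0+0+0+0+0+0+0+0 mod 2 = 1
  c[6] = d·G[:,6] = (00110000000)·(00010000000) mod 2 = 0+0+0+1+0+0+0+0+0+0+0 mod 2 = 1
  c[7] = d·G[:,7] = (00110000000)·(00001111111) mod 2 = 0+0+0+0+0+0+0+0+0+0+0 mod 2 = 0
  c[8] = d·G[:,8] = (00110000000)·(00001000000) mod 2 = 0+0+0+0+0+0+0+0+0+0+0 mod 2 = 0
  c[9] = d·G[:,9] = (00110000000)·(00000100000) mod 2 = 0+0+0+0+0+0+0+0+0+0+0 mod 2 = 0
  c[10] = d·G[:,10] = (00110000000)·(00000010000) mod 2 = 0+0+0+0+0+0+0+0+0+0+0 mod 2 = 0
  c[11] = d·G[:,11] = (00110000000)·(00000001000) mod 2 = 0+0+0+0+0+0+0+0+0+0+0 mod 2 = 0
  c[12] = d·G[:,12] = (00110000000)·(00000000100) mod 2 = 0+0+0+0+0+0+0+0+0+0+0 mod 2 = 0
  c[13] = d·G[:,13] = (00110000000)·(00000000010) mod 2 = 0+0+0+0+0+0+0+0+0+0+0 mod 2 = 0
  c[14] = d·G[:,14] = (00110000000)·(00000000001) mod 2 = 0+0+0+0+0+0+0+0+0+0+0 mod 2 = 0
Codeword = 100001100000000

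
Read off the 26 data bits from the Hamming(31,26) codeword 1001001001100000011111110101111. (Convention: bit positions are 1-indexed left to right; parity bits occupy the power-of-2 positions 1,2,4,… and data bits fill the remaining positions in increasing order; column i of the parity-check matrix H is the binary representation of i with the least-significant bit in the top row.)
Parity bits occupy power-of-2 positions; data bits are at positions {3,5,6,7,9,10,11,12,13,14,15,17,18,19,20,21,22,23,24,25,26,27,28,29,30,31} (1-indexed).
Extract: c[3]=0 c[5]=0 c[6]=0 c[7]=1 c[9]=0 c[10]=1 c[11]=1 c[12]=0 c[13]=0 c[14]=0 c[15]=0 c[17]=0 c[18]=1 c[19]=1 c[20]=1 c[21]=1 c[22]=1 c[23]=1 c[24]=1 c[25]=0 c[26]=1 c[27]=0 c[28]=1 c[29]=1 c[30]=1 c[31]=1
Data = 00010110000011111110101111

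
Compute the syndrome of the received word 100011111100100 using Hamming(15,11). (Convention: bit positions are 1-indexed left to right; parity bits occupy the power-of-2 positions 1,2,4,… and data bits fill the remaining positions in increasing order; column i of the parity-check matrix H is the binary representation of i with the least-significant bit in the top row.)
Syndrome s = H · r^T (mod 2), r = 100011111100100:
  s[0] = (101010101010101)·(100011111100100) mod 2 = 1+0+0+0+1+0+1+0+1+0+0+0+1+0+0 mod 2 = 1
  s[1] = (011001100110011)·(100011111100100) mod 2 = 0+0+0+0+0+1+1+0+0+1+0+0+0+0+0 mod 2 = 1
  s[2] = (000111100001111)·(100011111100100) mod 2 = 0+0+0+0+1+1+1+0+0+0+0+0+1+0+0 mod 2 = 0
  s[3] = (000000011111111)·(100011111100100) mod 2 = 0+0+0+0+0+0+0+1+1+1+0+0+1+0+0 mod 2 = 0
Syndrome = 1100
Non-zero syndrome: error at position 3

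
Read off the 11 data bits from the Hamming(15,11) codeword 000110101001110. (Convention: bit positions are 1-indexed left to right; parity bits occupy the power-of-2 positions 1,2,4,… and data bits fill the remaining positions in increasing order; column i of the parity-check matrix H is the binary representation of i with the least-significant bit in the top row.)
Parity bits occupy power-of-2 positions; data bits are at positions {3,5,6,7,9,10,11,12,13,14,15} (1-indexed).
Extract: c[3]=0 c[5]=1 c[6]=0 c[7]=1 c[9]=1 c[10]=0 c[11]=0 c[12]=1 c[13]=1 c[14]=1 c[15]=0
Data = 01011001110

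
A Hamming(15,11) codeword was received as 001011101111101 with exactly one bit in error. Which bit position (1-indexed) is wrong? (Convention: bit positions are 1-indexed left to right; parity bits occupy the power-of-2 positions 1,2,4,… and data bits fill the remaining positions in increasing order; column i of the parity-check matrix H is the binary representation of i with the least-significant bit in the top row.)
Syndrome s = H · r^T (mod 2), r = 001011101111101:
  s[0] = (101010101010101)·(001011101111101) mod 2 = 0+0+1+0+1+0+1+0+1+0+1+0+1+0+1 mod 2 = 1
  s[1] = (011001100110011)·(001011101111101) mod 2 = 0+0+1+0+0+1+1+0+0+1+1+0+0+0+1 mod 2 = 0
  s[2] = (000111100001111)·(001011101111101) mod 2 = 0+0+0+0+1+1+1+0+0+0+0+1+1+0+1 mod 2 = 0
  s[3] = (000000011111111)·(001011101111101) mod 2 = 0+0+0+0+0+0+0+0+1+1+1+1+1+0+1 mod 2 = 0
Syndrome = 1000
Column i of H is the binary representation of i, so the syndrome is the binary index of the flipped bit.
Read s = 1000 with s[0] as LSB: 1·2^0 + 0·2^1 + 0·2^2 + 0·2^3 = 1.
Error is at bit position 1.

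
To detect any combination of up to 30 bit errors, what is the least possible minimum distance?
Detecting e errors requires d_min ≥ e + 1 = 30 + 1 = 31.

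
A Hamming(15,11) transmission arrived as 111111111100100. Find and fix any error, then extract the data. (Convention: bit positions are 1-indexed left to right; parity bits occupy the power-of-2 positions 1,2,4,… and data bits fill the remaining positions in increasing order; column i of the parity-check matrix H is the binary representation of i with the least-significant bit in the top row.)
Syndrome s = H · r^T (mod 2), r = 111111111100100:
  s[0] = (101010101010101)·(111111111100100) mod 2 = 1+0+1+0+1+0+1+0+1+0+0+0+1+0+0 mod 2 = 0
  s[1] = (011001100110011)·(111111111100100) mod 2 = 0+1+1+0+0+1+1+0+0+1+0+0+0+0+0 mod 2 = 1
  s[2] = (000111100001111)·(111111111100100) mod 2 = 0+0+0+1+1+1+1+0+0+0+0+0+1+0+0 mod 2 = 1
  s[3] = (000000011111111)·(111111111100100) mod 2 = 0+0+0+0+0+0+0+1+1+1+0+0+1+0+0 mod 2 = 0
Syndrome = 0110
Column 6 of H equals this syndrome → error at bit 6 (1-indexed).
Flip bit 6: 111111111100100 → 111110111100100
Extract data bits at positions {3,5,6,7,9,10,11,12,13,14,15}: 11011100100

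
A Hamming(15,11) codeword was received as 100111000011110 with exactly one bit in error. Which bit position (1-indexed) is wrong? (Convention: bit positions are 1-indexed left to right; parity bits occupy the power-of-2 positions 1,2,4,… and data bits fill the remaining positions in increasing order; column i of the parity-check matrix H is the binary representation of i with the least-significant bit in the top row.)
Syndrome s = H · r^T (mod 2), r = 100111000011110:
  s[0] = (101010101010101)·(100111000011110) mod 2 = 1+0+0+0+1+0+0+0+0+0+1+0+1+0+0 mod 2 = 0
  s[1] = (011001100110011)·(100111000011110) mod 2 = 0+0+0+0+0+1+0+0+0+0+1+0+0+1+0 mod 2 = 1
  s[2] = (000111100001111)·(100111000011110) mod 2 = 0+0+0+1+1+1+0+0+0+0+0+1+1+1+0 mod 2 = 0
  s[3] = (000000011111111)·(100111000011110) mod 2 = 0+0+0+0+0+0+0+0+0+0+1+1+1+1+0 mod 2 = 0
Syndrome = 0100
Column i of H is the binary representation of i, so the syndrome is the binary index of the flipped bit.
Read s = 0100 with s[0] as LSB: 0·2^0 + 1·2^1 + 0·2^2 + 0·2^3 = 2.
Error is at bit position 2.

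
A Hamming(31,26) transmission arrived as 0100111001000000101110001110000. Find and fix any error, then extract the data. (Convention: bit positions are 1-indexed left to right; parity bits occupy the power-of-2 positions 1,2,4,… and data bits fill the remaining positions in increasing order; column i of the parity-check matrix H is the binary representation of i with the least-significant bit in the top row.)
Syndrome s = H · r^T (mod 2), r = 0100111001000000101110001110000:
  s[0] = (1010101010101010101010101010101)·(0100111001000000101110001110000) mod 2 = 0+0+0+0+1+0+1+0+0+0+0+0+0+0+0+0+1+0+1+0+1+0+0+0+1+0+1+0+0+0+0 mod 2 = 1
  s[1] = (0110011001100110011001100110011)·(0100111001000000101110001110000) mod 2 = 0+1+0+0+0+1+1+0+0+1+0+0+0+0+0+0+0+0+1+0+0+0+0+0+0+1+1+0+0+0+0 mod 2 = 1
  s[2] = (0001111000011110000111100001111)·(0100111001000000101110001110000) mod 2 = 0+0+0+0+1+1+1+0+0+0+0+0+0+0+0+0+0+0+0+1+1+0+0+0+0+0+0+0+0+0+0 mod 2 = 1
  s[3] = (0000000111111110000000011111111)·(0100111001000000101110001110000) mod 2 = 0+0+0+0+0+0+0+0+0+1+0+0+0+0+0+0+0+0+0+0+0+0+0+0+1+1+1+0+0+0+0 mod 2 = 0
  s[4] = (0000000000000001111111111111111)·(0100111001000000101110001110000) mod 2 = 0+0+0+0+0+0+0+0+0+0+0+0+0+0+0+0+1+0+1+1+1+0+0+0+1+1+1+0+0+0+0 mod 2 = 1
Syndrome = 11101
Column 23 of H equals this syndrome → error at bit 23 (1-indexed).
Flip bit 23: 0100111001000000101110001110000 → 0100111001000000101110101110000
Extract data bits at positions {3,5,6,7,9,10,11,12,13,14,15,17,18,19,20,21,22,23,24,25,26,27,28,29,30,31}: 01110100000101110101110000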